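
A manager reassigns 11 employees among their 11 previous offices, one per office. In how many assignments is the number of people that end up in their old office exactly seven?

2970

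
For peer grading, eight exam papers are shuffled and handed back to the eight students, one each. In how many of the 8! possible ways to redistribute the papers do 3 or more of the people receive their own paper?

3235

# with exactly i fixed is C(8,i)·!(8-i); sum over i=3..8:
  i=3: C(8,3)·!5 = 56·44 = 2464
  i=4: C(8,4)·!4 = 70·9 = 630
  i=5: C(8,5)·!3 = 56·2 = 112
  i=6: C(8,6)·!2 = 28·1 = 28
  i=7: C(8,7)·!1 = 8·0 = 0
  i=8: C(8,8)·!0 = 1·1 = 1
Total = 3235.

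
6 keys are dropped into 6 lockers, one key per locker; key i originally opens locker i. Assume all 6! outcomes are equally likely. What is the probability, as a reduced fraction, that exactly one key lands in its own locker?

Favorable outcomes: C(6,1)·!5 = 6·44 = 264.
Total outcomes: 6! = 720.
Probability = 264/720 = 11/30.

11/30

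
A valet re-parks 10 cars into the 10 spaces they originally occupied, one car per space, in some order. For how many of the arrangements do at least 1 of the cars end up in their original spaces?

2293839

# with exactly i fixed is C(10,i)·!(10-i); sum over i=1..10:
  i=1: C(10,1)·!9 = 10·133496 = 1334960
  i=2: C(10,2)·!8 = 45·14833 = 667485
  i=3: C(10,3)·!7 = 120·1854 = 222480
  i=4: C(10,4)·!6 = 210·265 = 55650
  i=5: C(10,5)·!5 = 252·44 = 11088
  i=6: C(10,6)·!4 = 210·9 = 1890
  i=7: C(10,7)·!3 = 120·2 = 240
  i=8: C(10,8)·!2 = 45·1 = 45
  i=9: C(10,9)·!1 = 10·0 = 0
  i=10: C(10,10)·!0 = 1·1 = 1
Total = 2293839.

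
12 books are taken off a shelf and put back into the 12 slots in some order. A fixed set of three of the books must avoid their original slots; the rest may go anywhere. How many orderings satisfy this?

369774720

Inclusion-exclusion on the 3 forbidden self-matches:
Σ_{j=0}^{3} (-1)^j C(3,j)(12-j)!
= C(3,0)·12! - C(3,1)·11! + C(3,2)·10! - C(3,3)·9!
= 479001600 - 119750400 + 10886400 - 362880
= 369774720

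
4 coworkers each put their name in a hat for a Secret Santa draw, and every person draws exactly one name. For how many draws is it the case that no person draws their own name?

9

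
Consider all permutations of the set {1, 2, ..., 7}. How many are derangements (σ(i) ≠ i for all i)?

!7 is the nearest integer to 7!/e.
7! = 5040, and 5040/e ≈ 1854.11, so !7 = 1854.

1854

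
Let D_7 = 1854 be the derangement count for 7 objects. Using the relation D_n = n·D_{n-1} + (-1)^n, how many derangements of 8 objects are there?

14833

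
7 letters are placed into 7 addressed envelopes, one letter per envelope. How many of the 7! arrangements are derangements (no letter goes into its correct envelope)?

By inclusion-exclusion, !7 = Σ (-1)^k · 7!/k! for k=0..7
= 7! - 7!/1! + 7!/2! - 7!/3! + 7!/4! - 7!/5! + 7!/6! - 7!/7!
= 5040 - 5040 + 2520 - 840 + 210 - 42 + 7 - 1
= 1854

1854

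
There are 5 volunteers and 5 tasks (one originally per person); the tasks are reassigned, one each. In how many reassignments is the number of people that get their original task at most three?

119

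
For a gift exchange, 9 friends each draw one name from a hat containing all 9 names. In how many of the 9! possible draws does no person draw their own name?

133496

By inclusion-exclusion, !9 = Σ (-1)^k · 9!/k! for k=0..9
= 9! - 9!/1! + 9!/2! - 9!/3! + 9!/4! - 9!/5! + 9!/6! - 9!/7! + 9!/8! - 9!/9!
= 362880 - 362880 + 181440 - 60480 + 15120 - 3024 + 504 - 72 + 9 - 1
= 133496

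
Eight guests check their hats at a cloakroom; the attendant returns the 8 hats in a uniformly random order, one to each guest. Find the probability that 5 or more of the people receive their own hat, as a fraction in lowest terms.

Favorable outcomes: Σ_{i≥5} C(8,i)·!(8-i) = 56·2 + 28·1 + 8·0 + 1·1 = 141.
Total outcomes: 8! = 40320.
Probability = 141/40320 = 47/13440.

47/13440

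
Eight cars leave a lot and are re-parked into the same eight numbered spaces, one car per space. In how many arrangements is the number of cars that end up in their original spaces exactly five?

Choose which 5 of the 8 are fixed: C(8,5) = 56.
The remaining 3 must be deranged: !3 = 2.
Total: 56 × 2 = 112.

112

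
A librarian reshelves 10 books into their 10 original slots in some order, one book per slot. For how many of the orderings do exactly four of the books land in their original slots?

Choose which 4 of the 10 are fixed: C(10,4) = 210.
The remaining 6 must be deranged: !6 = 265.
Total: 210 × 265 = 55650.

55650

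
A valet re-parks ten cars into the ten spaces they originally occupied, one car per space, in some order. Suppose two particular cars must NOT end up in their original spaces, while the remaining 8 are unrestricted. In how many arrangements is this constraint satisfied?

Inclusion-exclusion on the 2 forbidden self-matches:
Σ_{j=0}^{2} (-1)^j C(2,j)(10-j)!
= C(2,0)·10! - C(2,1)·9! + C(2,2)·8!
= 3628800 - 725760 + 40320
= 2943360

2943360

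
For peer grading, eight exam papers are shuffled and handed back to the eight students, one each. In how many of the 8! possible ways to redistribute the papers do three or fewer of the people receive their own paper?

39549

# with exactly i fixed is C(8,i)·!(8-i); sum over i=0..3:
  i=0: C(8,0)·!8 = 1·14833 = 14833
  i=1: C(8,1)·!7 = 8·1854 = 14832
  i=2: C(8,2)·!6 = 28·265 = 7420
  i=3: C(8,3)·!5 = 56·44 = 2464
Total = 39549.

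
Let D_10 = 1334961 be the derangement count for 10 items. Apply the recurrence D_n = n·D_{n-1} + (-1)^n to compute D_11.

14684570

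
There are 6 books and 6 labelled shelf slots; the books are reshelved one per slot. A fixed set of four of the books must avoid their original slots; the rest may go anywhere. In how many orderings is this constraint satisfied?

Inclusion-exclusion on the 4 forbidden self-matches:
Σ_{j=0}^{4} (-1)^j C(4,j)(6-j)!
= C(4,0)·6! - C(4,1)·5! + C(4,2)·4! - C(4,3)·3! + C(4,4)·2!
= 720 - 480 + 144 - 24 + 2
= 362

362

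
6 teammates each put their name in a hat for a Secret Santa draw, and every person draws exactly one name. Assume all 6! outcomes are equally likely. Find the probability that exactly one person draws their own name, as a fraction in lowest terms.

11/30

Favorable outcomes: C(6,1)·!5 = 6·44 = 264.
Total outcomes: 6! = 720.
Probability = 264/720 = 11/30.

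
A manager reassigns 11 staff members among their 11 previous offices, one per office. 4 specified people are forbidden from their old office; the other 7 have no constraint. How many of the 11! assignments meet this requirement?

27422640

Inclusion-exclusion on the 4 forbidden self-matches:
Σ_{j=0}^{4} (-1)^j C(4,j)(11-j)!
= C(4,0)·11! - C(4,1)·10! + C(4,2)·9! - C(4,3)·8! + C(4,4)·7!
= 39916800 - 14515200 + 2177280 - 161280 + 5040
= 27422640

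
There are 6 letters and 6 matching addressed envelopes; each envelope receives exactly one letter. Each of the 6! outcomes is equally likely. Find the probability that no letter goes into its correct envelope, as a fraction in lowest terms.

53/144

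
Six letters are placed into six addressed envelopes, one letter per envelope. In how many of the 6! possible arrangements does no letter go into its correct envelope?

265

Recurrence: !6 = 6·!5 + (-1)^6.
!6 = 6·44 + 1 = 265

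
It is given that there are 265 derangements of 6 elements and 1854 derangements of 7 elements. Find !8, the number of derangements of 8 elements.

14833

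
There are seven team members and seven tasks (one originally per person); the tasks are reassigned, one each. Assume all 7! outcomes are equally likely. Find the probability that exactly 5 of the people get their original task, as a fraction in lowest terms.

Favorable outcomes: C(7,5)·!2 = 21·1 = 21.
Total outcomes: 7! = 5040.
Probability = 21/5040 = 1/240.

1/240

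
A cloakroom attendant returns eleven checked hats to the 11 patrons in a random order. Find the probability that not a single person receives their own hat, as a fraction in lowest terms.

Favorable outcomes: !11 = 14684570.
Total outcomes: 11! = 39916800.
Probability = 14684570/39916800 = 1468457/3991680.

1468457/3991680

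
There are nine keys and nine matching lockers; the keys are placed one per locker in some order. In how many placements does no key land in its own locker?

133496

Recurrence: !9 = 9·!8 + (-1)^9.
!9 = 9·14833 - 1 = 133496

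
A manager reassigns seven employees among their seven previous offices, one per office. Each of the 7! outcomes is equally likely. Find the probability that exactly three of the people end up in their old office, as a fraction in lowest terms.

1/16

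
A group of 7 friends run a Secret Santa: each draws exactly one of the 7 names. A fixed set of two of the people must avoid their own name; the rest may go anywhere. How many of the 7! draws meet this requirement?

Let A_j be the event that the j-th constrained one is fixed. By inclusion-exclusion over the 2 events:
Σ_{j=0}^{2} (-1)^j C(2,j)(7-j)!
= C(2,0)·7! - C(2,1)·6! + C(2,2)·5!
= 5040 - 1440 + 120
= 3720

3720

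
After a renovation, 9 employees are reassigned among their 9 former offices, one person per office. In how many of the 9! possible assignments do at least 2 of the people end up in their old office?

95887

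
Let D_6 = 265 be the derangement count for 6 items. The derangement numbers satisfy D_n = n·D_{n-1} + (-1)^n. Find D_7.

1854

D_7 = 7·265 - 1 = 1854.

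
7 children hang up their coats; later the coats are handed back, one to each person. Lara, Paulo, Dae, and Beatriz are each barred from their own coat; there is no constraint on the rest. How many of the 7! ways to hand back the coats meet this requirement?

Inclusion-exclusion on the 4 forbidden self-matches:
Σ_{j=0}^{4} (-1)^j C(4,j)(7-j)!
= C(4,0)·7! - C(4,1)·6! + C(4,2)·5! - C(4,3)·4! + C(4,4)·3!
= 5040 - 2880 + 720 - 96 + 6
= 2790

2790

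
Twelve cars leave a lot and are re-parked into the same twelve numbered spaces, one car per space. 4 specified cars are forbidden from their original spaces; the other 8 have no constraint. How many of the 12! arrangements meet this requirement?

Inclusion-exclusion on the 4 forbidden self-matches:
Σ_{j=0}^{4} (-1)^j C(4,j)(12-j)!
= C(4,0)·12! - C(4,1)·11! + C(4,2)·10! - C(4,3)·9! + C(4,4)·8!
= 479001600 - 159667200 + 21772800 - 1451520 + 40320
= 339696000

339696000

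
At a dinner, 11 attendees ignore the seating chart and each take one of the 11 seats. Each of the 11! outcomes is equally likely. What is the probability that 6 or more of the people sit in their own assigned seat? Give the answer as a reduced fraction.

Favorable outcomes: Σ_{i≥6} C(11,i)·!(11-i) = 462·44 + 330·9 + 165·2 + 55·1 + 11·0 + 1·1 = 23684.
Total outcomes: 11! = 39916800.
Probability = 23684/39916800 = 5921/9979200.

5921/9979200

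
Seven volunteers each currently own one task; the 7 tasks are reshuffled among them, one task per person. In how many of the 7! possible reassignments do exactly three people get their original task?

315

Choose which 3 of the 7 are fixed: C(7,3) = 35.
The other 4 form a derangement: !4 = 9.
Total: 35 × 9 = 315.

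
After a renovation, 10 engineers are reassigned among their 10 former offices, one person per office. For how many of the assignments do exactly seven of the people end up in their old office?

Choose which 7 of the 10 are fixed: C(10,7) = 120.
The remaining 3 must be deranged: !3 = 2.
Total: 120 × 2 = 240.

240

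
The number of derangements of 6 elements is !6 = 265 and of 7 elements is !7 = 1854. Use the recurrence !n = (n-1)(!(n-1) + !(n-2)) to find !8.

!8 = (8-1)·(!7 + !6) = 7·(1854 + 265) = 7·2119 = 14833.

14833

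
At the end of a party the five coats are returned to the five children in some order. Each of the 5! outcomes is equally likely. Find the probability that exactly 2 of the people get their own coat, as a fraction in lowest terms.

Favorable outcomes: C(5,2)·!3 = 10·2 = 20.
Total outcomes: 5! = 120.
Probability = 20/120 = 1/6.

1/6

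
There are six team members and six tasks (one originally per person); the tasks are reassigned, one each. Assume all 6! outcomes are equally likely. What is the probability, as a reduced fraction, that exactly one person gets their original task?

Favorable outcomes: C(6,1)·!5 = 6·44 = 264.
Total outcomes: 6! = 720.
Probability = 264/720 = 11/30.

11/30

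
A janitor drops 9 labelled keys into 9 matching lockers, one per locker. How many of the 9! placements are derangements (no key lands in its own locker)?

133496

Recurrence: !9 = 8·(!8 + !7).
!9 = 8·(14833 + 1854) = 8·16687 = 133496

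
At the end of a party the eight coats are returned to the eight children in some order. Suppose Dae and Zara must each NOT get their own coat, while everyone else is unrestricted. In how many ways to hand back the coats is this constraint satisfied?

30960

Let A_j be the event that the j-th constrained one is fixed. By inclusion-exclusion over the 2 events:
Σ_{j=0}^{2} (-1)^j C(2,j)(8-j)!
= C(2,0)·8! - C(2,1)·7! + C(2,2)·6!
= 40320 - 10080 + 720
= 30960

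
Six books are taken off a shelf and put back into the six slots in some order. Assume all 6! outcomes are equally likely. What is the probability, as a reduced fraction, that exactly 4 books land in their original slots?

1/48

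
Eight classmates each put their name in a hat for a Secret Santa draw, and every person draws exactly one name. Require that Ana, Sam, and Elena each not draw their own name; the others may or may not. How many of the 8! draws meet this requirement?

27240

Let A_j be the event that the j-th constrained one is fixed. By inclusion-exclusion over the 3 events:
Σ_{j=0}^{3} (-1)^j C(3,j)(8-j)!
= C(3,0)·8! - C(3,1)·7! + C(3,2)·6! - C(3,3)·5!
= 40320 - 15120 + 2160 - 120
= 27240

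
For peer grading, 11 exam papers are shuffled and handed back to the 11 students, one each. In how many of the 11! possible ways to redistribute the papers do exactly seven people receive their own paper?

2970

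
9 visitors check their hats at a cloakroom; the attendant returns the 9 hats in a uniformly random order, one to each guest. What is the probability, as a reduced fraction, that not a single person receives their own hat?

Favorable outcomes: !9 = 133496.
Total outcomes: 9! = 362880.
Probability = 133496/362880 = 16687/45360.

16687/45360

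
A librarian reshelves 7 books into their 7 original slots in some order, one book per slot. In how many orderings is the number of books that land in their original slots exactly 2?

Pick the 2 fixed positions: C(7,2) = 21 ways.
The remaining 5 must be deranged: !5 = 44.
Total: 21 × 44 = 924.

924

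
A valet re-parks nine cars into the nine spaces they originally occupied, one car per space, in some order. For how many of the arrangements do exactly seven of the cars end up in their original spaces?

36

Pick the 7 fixed positions: C(9,7) = 36 ways.
The other 2 form a derangement: !2 = 1.
Total: 36 × 1 = 36.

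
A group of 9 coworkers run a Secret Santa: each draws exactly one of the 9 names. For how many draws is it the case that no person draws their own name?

133496

!9 is the nearest integer to 9!/e.
9! = 362880, and 362880/e ≈ 133496.09, so !9 = 133496.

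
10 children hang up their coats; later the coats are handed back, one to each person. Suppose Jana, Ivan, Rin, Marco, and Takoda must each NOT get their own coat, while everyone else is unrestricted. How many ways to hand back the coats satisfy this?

2170680

Let A_j be the event that the j-th constrained one is fixed. By inclusion-exclusion over the 5 events:
Σ_{j=0}^{5} (-1)^j C(5,j)(10-j)!
= C(5,0)·10! - C(5,1)·9! + C(5,2)·8! - C(5,3)·7! + C(5,4)·6! - C(5,5)·5!
= 3628800 - 1814400 + 403200 - 50400 + 3600 - 120
= 2170680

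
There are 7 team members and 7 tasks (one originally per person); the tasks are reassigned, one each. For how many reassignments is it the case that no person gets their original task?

1854

The subfactorial !7 = [7!/e] (nearest integer).
7! = 5040, and 5040/e ≈ 1854.11, so !7 = 1854.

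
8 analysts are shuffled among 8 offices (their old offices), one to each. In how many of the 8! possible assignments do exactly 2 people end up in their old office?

7420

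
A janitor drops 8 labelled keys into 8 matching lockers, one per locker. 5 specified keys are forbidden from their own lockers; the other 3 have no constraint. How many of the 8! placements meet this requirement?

21234

Let A_j be the event that the j-th constrained one is fixed. By inclusion-exclusion over the 5 events:
Σ_{j=0}^{5} (-1)^j C(5,j)(8-j)!
= C(5,0)·8! - C(5,1)·7! + C(5,2)·6! - C(5,3)·5! + C(5,4)·4! - C(5,5)·3!
= 40320 - 25200 + 7200 - 1200 + 120 - 6
= 21234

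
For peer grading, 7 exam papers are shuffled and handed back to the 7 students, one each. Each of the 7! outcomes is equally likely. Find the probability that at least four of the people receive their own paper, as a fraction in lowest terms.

23/1260

Favorable outcomes: Σ_{i≥4} C(7,i)·!(7-i) = 35·2 + 21·1 + 7·0 + 1·1 = 92.
Total outcomes: 7! = 5040.
Probability = 92/5040 = 23/1260.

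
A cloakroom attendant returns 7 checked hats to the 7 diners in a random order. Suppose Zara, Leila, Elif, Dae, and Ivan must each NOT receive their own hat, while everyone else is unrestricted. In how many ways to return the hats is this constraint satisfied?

Let A_j be the event that the j-th constrained one is fixed. By inclusion-exclusion over the 5 events:
Σ_{j=0}^{5} (-1)^j C(5,j)(7-j)!
= C(5,0)·7! - C(5,1)·6! + C(5,2)·5! - C(5,3)·4! + C(5,4)·3! - C(5,5)·2!
= 5040 - 3600 + 1200 - 240 + 30 - 2
= 2428

2428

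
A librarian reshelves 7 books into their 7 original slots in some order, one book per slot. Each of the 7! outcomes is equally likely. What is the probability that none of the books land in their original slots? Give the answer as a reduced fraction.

Favorable outcomes: !7 = 1854.
Total outcomes: 7! = 5040.
Probability = 1854/5040 = 103/280.

103/280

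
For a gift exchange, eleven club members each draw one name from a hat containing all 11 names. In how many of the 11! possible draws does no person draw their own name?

!11 = 11! · Σ_{k=0}^{11} (-1)^k/k!
= 11! - 11!/1! + 11!/2! - 11!/3! + 11!/4! - 11!/5! + 11!/6! - 11!/7! + 11!/8! - 11!/9! + 11!/10! - 11!/11!
= 39916800 - 39916800 + 19958400 - 6652800 + 1663200 - 332640 + 55440 - 7920 + 990 - 110 + 11 - 1
= 14684570

14684570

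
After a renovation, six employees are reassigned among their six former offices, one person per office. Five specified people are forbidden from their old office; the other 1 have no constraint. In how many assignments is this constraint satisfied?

Let A_j be the event that the j-th constrained one is fixed. By inclusion-exclusion over the 5 events:
Σ_{j=0}^{5} (-1)^j C(5,j)(6-j)!
= C(5,0)·6! - C(5,1)·5! + C(5,2)·4! - C(5,3)·3! + C(5,4)·2! - C(5,5)·1!
= 720 - 600 + 240 - 60 + 10 - 1
= 309

309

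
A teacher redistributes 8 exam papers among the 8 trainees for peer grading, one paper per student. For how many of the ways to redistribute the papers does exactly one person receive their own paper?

14832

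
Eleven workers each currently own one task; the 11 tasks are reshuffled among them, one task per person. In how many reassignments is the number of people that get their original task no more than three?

Sum C(11,i)·!(11-i) for i = 0..3:
  i=0: C(11,0)·!11 = 1·14684570 = 14684570
  i=1: C(11,1)·!10 = 11·1334961 = 14684571
  i=2: C(11,2)·!9 = 55·133496 = 7342280
  i=3: C(11,3)·!8 = 165·14833 = 2447445
Total = 39158866.

39158866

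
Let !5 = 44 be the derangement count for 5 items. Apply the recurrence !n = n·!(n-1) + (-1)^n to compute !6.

265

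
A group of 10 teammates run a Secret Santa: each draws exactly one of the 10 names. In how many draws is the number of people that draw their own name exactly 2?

Choose which 2 of the 10 are fixed: C(10,2) = 45.
The other 8 form a derangement: !8 = 14833.
Total: 45 × 14833 = 667485.

667485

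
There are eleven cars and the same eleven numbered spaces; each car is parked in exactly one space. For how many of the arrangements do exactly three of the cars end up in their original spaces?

Choose which 3 of the 11 are fixed: C(11,3) = 165.
The other 8 form a derangement: !8 = 14833.
Total: 165 × 14833 = 2447445.

2447445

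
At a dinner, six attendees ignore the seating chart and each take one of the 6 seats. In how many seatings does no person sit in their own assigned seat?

!6 is the nearest integer to 6!/e.
6! = 720, and 720/e ≈ 264.87, so !6 = 265.

265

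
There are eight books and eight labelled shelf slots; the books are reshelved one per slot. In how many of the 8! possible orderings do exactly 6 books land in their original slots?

28

Choose which 6 of the 8 are fixed: C(8,6) = 28.
The other 2 form a derangement: !2 = 1.
Total: 28 × 1 = 28.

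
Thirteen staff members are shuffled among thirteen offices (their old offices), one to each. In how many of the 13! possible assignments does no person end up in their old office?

By inclusion-exclusion, !13 = Σ (-1)^k · 13!/k! for k=0..13
= 13! - 13!/1! + 13!/2! - 13!/3! + 13!/4! - 13!/5! + 13!/6! - 13!/7! + 13!/8! - 13!/9! + 13!/10! - 13!/11! + 13!/12! - 13!/13!
= 6227020800 - 6227020800 + 3113510400 - 1037836800 + 259459200 - 51891840 + 8648640 - 1235520 + 154440 - 17160 + 1716 - 156 + 13 - 1
= 2290792932

2290792932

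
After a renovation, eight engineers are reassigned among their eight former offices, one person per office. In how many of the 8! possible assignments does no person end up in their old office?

The subfactorial !8 = [8!/e] (nearest integer).
8! = 40320, and 40320/e ≈ 14832.90, so !8 = 14833.

14833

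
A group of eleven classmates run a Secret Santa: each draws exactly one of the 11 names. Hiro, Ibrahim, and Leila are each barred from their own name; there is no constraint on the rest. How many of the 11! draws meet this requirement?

30078720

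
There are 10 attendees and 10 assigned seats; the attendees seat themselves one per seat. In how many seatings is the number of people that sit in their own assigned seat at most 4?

3615536

Sum C(10,i)·!(10-i) for i = 0..4:
  i=0: C(10,0)·!10 = 1·1334961 = 1334961
  i=1: C(10,1)·!9 = 10·133496 = 1334960
  i=2: C(10,2)·!8 = 45·14833 = 667485
  i=3: C(10,3)·!7 = 120·1854 = 222480
  i=4: C(10,4)·!6 = 210·265 = 55650
Total = 3615536.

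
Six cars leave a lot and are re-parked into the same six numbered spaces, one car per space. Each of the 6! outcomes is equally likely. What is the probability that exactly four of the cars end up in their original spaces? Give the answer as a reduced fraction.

1/48

Favorable outcomes: C(6,4)·!2 = 15·1 = 15.
Total outcomes: 6! = 720.
Probability = 15/720 = 1/48.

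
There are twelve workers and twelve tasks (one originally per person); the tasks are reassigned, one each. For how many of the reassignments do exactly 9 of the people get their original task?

Choose which 9 of the 12 are fixed: C(12,9) = 220.
The remaining 3 must be deranged: !3 = 2.
Total: 220 × 2 = 440.

440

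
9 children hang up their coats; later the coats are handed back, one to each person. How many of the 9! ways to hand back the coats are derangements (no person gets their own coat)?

133496

Recurrence: !9 = 9·!8 + (-1)^9.
!9 = 9·14833 - 1 = 133496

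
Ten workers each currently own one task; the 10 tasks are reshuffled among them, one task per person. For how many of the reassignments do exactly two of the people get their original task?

Choose which 2 of the 10 are fixed: C(10,2) = 45.
The other 8 form a derangement: !8 = 14833.
Total: 45 × 14833 = 667485.

667485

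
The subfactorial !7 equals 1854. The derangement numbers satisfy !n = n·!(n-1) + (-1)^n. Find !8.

14833

!8 = 8·1854 + 1 = 14833.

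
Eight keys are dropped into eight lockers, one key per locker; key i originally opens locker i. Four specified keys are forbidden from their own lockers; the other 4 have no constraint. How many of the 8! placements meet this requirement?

24024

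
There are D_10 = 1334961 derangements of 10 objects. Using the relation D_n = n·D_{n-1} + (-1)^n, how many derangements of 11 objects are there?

14684570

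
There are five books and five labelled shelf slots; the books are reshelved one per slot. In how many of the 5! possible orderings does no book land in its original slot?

44

The number of derangements of 5 is !5 = Σ_{k=0}^{5} (-1)^k·5!/k!
= 5! - 5!/1! + 5!/2! - 5!/3! + 5!/4! - 5!/5!
= 120 - 120 + 60 - 20 + 5 - 1
= 44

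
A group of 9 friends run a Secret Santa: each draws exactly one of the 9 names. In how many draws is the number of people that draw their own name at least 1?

229384

# with exactly i fixed is C(9,i)·!(9-i); sum over i=1..9:
  i=1: C(9,1)·!8 = 9·14833 = 133497
  i=2: C(9,2)·!7 = 36·1854 = 66744
  i=3: C(9,3)·!6 = 84·265 = 22260
  i=4: C(9,4)·!5 = 126·44 = 5544
  i=5: C(9,5)·!4 = 126·9 = 1134
  i=6: C(9,6)·!3 = 84·2 = 168
  i=7: C(9,7)·!2 = 36·1 = 36
  i=8: C(9,8)·!1 = 9·0 = 0
  i=9: C(9,9)·!0 = 1·1 = 1
Total = 229384.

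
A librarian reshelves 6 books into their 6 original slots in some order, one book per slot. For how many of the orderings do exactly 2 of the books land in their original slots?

Pick the 2 fixed positions: C(6,2) = 15 ways.
The remaining 4 must be deranged: !4 = 9.
Total: 15 × 9 = 135.

135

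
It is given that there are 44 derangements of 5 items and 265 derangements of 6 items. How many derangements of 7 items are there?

1854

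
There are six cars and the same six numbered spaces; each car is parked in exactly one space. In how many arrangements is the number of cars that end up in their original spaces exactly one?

264

Choose which one of the 6 is fixed: C(6,1) = 6.
The other 5 form a derangement: !5 = 44.
Total: 6 × 44 = 264.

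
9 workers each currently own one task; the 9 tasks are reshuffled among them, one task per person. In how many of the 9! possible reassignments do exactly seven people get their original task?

Pick the 7 fixed positions: C(9,7) = 36 ways.
The other 2 form a derangement: !2 = 1.
Total: 36 × 1 = 36.

36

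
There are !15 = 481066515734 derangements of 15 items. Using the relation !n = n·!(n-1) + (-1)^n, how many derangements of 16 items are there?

7697064251745

!16 = 16·481066515734 + 1 = 7697064251745.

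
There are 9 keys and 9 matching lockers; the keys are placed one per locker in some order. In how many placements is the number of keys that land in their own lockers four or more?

6883

# with exactly i fixed is C(9,i)·!(9-i); sum over i=4..9:
  i=4: C(9,4)·!5 = 126·44 = 5544
  i=5: C(9,5)·!4 = 126·9 = 1134
  i=6: C(9,6)·!3 = 84·2 = 168
  i=7: C(9,7)·!2 = 36·1 = 36
  i=8: C(9,8)·!1 = 9·0 = 0
  i=9: C(9,9)·!0 = 1·1 = 1
Total = 6883.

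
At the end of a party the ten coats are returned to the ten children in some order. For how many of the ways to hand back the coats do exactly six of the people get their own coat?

1890

Choose which 6 of the 10 are fixed: C(10,6) = 210.
The remaining 4 must be deranged: !4 = 9.
Total: 210 × 9 = 1890.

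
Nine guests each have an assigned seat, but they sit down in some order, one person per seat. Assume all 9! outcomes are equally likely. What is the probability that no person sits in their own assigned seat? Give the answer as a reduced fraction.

Favorable outcomes: !9 = 133496.
Total outcomes: 9! = 362880.
Probability = 133496/362880 = 16687/45360.

16687/45360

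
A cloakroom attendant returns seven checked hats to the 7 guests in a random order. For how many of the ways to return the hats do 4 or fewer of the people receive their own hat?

Sum C(7,i)·!(7-i) for i = 0..4:
  i=0: C(7,0)·!7 = 1·1854 = 1854
  i=1: C(7,1)·!6 = 7·265 = 1855
  i=2: C(7,2)·!5 = 21·44 = 924
  i=3: C(7,3)·!4 = 35·9 = 315
  i=4: C(7,4)·!3 = 35·2 = 70
Total = 5018.

5018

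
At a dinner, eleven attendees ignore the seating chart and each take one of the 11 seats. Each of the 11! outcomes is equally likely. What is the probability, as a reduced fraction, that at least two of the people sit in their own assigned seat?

10547659/39916800

Favorable outcomes: Σ_{i≥2} C(11,i)·!(11-i) = 55·133496 + 165·14833 + 330·1854 + 462·265 + 462·44 + 330·9 + 165·2 + 55·1 + 11·0 + 1·1 = 10547659.
Total outcomes: 11! = 39916800.
Probability = 10547659/39916800 = 10547659/39916800.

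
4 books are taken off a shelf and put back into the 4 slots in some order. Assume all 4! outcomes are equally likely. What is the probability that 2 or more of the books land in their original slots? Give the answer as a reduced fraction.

7/24

Favorable outcomes: Σ_{i≥2} C(4,i)·!(4-i) = 6·1 + 4·0 + 1·1 = 7.
Total outcomes: 4! = 24.
Probability = 7/24 = 7/24.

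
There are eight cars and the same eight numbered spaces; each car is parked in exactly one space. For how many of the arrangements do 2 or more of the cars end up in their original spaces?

10655

Sum C(8,i)·!(8-i) for i = 2..8:
  i=2: C(8,2)·!6 = 28·265 = 7420
  i=3: C(8,3)·!5 = 56·44 = 2464
  i=4: C(8,4)·!4 = 70·9 = 630
  i=5: C(8,5)·!3 = 56·2 = 112
  i=6: C(8,6)·!2 = 28·1 = 28
  i=7: C(8,7)·!1 = 8·0 = 0
  i=8: C(8,8)·!0 = 1·1 = 1
Total = 10655.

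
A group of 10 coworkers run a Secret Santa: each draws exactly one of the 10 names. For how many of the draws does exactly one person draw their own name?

Choose which one of the 10 is fixed: C(10,1) = 10.
The remaining 9 must be deranged: !9 = 133496.
Total: 10 × 133496 = 1334960.

1334960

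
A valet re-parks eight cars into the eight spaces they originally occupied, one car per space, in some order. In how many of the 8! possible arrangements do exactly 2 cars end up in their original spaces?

7420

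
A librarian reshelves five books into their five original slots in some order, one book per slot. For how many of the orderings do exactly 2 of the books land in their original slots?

Pick the 2 fixed positions: C(5,2) = 10 ways.
The other 3 form a derangement: !3 = 2.
Total: 10 × 2 = 20.

20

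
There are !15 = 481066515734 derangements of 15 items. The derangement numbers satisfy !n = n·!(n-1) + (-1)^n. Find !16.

7697064251745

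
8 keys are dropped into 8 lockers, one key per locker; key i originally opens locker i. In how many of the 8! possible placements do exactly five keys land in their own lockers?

Pick the 5 fixed positions: C(8,5) = 56 ways.
The remaining 3 must be deranged: !3 = 2.
Total: 56 × 2 = 112.

112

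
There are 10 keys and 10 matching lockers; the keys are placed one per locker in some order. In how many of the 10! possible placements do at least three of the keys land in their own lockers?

Sum C(10,i)·!(10-i) for i = 3..10:
  i=3: C(10,3)·!7 = 120·1854 = 222480
  i=4: C(10,4)·!6 = 210·265 = 55650
  i=5: C(10,5)·!5 = 252·44 = 11088
  i=6: C(10,6)·!4 = 210·9 = 1890
  i=7: C(10,7)·!3 = 120·2 = 240
  i=8: C(10,8)·!2 = 45·1 = 45
  i=9: C(10,9)·!1 = 10·0 = 0
  i=10: C(10,10)·!0 = 1·1 = 1
Total = 291394.

291394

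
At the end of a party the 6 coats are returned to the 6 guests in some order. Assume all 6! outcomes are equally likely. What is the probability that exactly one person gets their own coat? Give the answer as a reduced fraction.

11/30

Favorable outcomes: C(6,1)·!5 = 6·44 = 264.
Total outcomes: 6! = 720.
Probability = 264/720 = 11/30.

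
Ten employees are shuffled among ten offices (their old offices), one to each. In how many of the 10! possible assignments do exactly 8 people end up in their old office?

Choose which 8 of the 10 are fixed: C(10,8) = 45.
The other 2 form a derangement: !2 = 1.
Total: 45 × 1 = 45.

45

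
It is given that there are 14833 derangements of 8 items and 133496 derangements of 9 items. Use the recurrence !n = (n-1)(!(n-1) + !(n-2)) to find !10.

1334961

!10 = (10-1)·(!9 + !8) = 9·(133496 + 14833) = 9·148329 = 1334961.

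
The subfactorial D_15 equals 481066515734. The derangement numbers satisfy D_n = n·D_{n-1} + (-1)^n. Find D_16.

7697064251745

D_16 = 16·481066515734 + 1 = 7697064251745.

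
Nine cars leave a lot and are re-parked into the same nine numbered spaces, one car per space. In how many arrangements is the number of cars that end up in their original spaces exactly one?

Pick the single fixed position: C(9,1) = 9 ways.
The other 8 form a derangement: !8 = 14833.
Total: 9 × 14833 = 133497.

133497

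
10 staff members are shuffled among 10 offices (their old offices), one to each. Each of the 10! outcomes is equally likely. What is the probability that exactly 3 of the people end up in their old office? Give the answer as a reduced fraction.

Favorable outcomes: C(10,3)·!7 = 120·1854 = 222480.
Total outcomes: 10! = 3628800.
Probability = 222480/3628800 = 103/1680.

103/1680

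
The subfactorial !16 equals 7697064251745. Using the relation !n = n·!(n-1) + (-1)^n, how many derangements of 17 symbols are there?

130850092279664

!17 = 17·7697064251745 - 1 = 130850092279664.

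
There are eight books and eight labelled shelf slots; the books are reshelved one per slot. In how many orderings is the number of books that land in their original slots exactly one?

Pick the single fixed position: C(8,1) = 8 ways.
The remaining 7 must be deranged: !7 = 1854.
Total: 8 × 1854 = 14832.

14832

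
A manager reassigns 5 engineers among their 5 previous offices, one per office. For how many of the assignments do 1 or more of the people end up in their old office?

Sum C(5,i)·!(5-i) for i = 1..5:
  i=1: C(5,1)·!4 = 5·9 = 45
  i=2: C(5,2)·!3 = 10·2 = 20
  i=3: C(5,3)·!2 = 10·1 = 10
  i=4: C(5,4)·!1 = 5·0 = 0
  i=5: C(5,5)·!0 = 1·1 = 1
Total = 76.

76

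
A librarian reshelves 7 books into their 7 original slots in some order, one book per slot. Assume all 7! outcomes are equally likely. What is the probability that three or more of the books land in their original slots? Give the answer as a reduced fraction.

407/5040

Favorable outcomes: Σ_{i≥3} C(7,i)·!(7-i) = 35·9 + 35·2 + 21·1 + 7·0 + 1·1 = 407.
Total outcomes: 7! = 5040.
Probability = 407/5040 = 407/5040.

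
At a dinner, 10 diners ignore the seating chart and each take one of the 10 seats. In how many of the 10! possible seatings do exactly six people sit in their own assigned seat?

1890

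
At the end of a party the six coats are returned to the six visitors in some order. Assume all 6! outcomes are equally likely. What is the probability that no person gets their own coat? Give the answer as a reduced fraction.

53/144

Favorable outcomes: !6 = 265.
Total outcomes: 6! = 720.
Probability = 265/720 = 53/144.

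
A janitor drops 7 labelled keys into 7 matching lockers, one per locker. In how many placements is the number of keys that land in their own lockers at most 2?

4633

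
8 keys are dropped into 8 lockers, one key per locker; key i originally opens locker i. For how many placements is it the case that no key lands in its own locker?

14833

Recurrence: !8 = 8·!7 + (-1)^8.
!8 = 8·1854 + 1 = 14833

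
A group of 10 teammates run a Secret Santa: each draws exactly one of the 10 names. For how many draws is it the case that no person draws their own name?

1334961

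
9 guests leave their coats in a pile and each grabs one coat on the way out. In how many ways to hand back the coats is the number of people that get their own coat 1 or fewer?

266993

Sum C(9,i)·!(9-i) for i = 0..1:
  i=0: C(9,0)·!9 = 1·133496 = 133496
  i=1: C(9,1)·!8 = 9·14833 = 133497
Total = 266993.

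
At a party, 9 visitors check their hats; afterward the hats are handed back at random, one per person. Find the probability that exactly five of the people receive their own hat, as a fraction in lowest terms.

1/320

Favorable outcomes: C(9,5)·!4 = 126·9 = 1134.
Total outcomes: 9! = 362880.
Probability = 1134/362880 = 1/320.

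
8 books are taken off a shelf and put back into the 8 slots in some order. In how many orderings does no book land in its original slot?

14833

By inclusion-exclusion, !8 = Σ (-1)^k · 8!/k! for k=0..8
= 8! - 8!/1! + 8!/2! - 8!/3! + 8!/4! - 8!/5! + 8!/6! - 8!/7! + 8!/8!
= 40320 - 40320 + 20160 - 6720 + 1680 - 336 + 56 - 8 + 1
= 14833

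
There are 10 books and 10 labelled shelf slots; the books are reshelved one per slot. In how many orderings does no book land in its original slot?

Use !n = n·!(n-1) + (-1)^n.
!10 = 10·133496 + 1 = 1334961

1334961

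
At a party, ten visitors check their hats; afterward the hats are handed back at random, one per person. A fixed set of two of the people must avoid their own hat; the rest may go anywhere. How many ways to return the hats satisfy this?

Inclusion-exclusion on the 2 forbidden self-matches:
Σ_{j=0}^{2} (-1)^j C(2,j)(10-j)!
= C(2,0)·10! - C(2,1)·9! + C(2,2)·8!
= 3628800 - 725760 + 40320
= 2943360

2943360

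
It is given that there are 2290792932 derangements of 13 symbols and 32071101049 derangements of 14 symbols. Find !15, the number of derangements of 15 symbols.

481066515734

!15 = (15-1)·(!14 + !13) = 14·(32071101049 + 2290792932) = 14·34361893981 = 481066515734.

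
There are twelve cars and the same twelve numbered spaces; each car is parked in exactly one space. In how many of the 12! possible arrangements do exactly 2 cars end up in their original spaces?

Choose which 2 of the 12 are fixed: C(12,2) = 66.
The other 10 form a derangement: !10 = 1334961.
Total: 66 × 1334961 = 88107426.

88107426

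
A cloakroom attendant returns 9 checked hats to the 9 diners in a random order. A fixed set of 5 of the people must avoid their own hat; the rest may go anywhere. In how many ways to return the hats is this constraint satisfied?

205056

Let A_j be the event that the j-th constrained one is fixed. By inclusion-exclusion over the 5 events:
Σ_{j=0}^{5} (-1)^j C(5,j)(9-j)!
= C(5,0)·9! - C(5,1)·8! + C(5,2)·7! - C(5,3)·6! + C(5,4)·5! - C(5,5)·4!
= 362880 - 201600 + 50400 - 7200 + 600 - 24
= 205056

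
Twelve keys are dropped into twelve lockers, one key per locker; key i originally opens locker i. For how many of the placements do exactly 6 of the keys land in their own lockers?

244860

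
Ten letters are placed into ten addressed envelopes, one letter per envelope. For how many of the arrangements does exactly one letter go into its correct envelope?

Pick the single fixed position: C(10,1) = 10 ways.
The other 9 form a derangement: !9 = 133496.
Total: 10 × 133496 = 1334960.

1334960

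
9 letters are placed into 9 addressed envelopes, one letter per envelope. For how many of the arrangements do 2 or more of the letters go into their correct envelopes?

Sum C(9,i)·!(9-i) for i = 2..9:
  i=2: C(9,2)·!7 = 36·1854 = 66744
  i=3: C(9,3)·!6 = 84·265 = 22260
  i=4: C(9,4)·!5 = 126·44 = 5544
  i=5: C(9,5)·!4 = 126·9 = 1134
  i=6: C(9,6)·!3 = 84·2 = 168
  i=7: C(9,7)·!2 = 36·1 = 36
  i=8: C(9,8)·!1 = 9·0 = 0
  i=9: C(9,9)·!0 = 1·1 = 1
Total = 95887.

95887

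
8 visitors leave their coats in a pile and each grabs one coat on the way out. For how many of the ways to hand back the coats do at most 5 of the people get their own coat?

40291

Sum C(8,i)·!(8-i) for i = 0..5:
  i=0: C(8,0)·!8 = 1·14833 = 14833
  i=1: C(8,1)·!7 = 8·1854 = 14832
  i=2: C(8,2)·!6 = 28·265 = 7420
  i=3: C(8,3)·!5 = 56·44 = 2464
  i=4: C(8,4)·!4 = 70·9 = 630
  i=5: C(8,5)·!3 = 56·2 = 112
Total = 40291.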